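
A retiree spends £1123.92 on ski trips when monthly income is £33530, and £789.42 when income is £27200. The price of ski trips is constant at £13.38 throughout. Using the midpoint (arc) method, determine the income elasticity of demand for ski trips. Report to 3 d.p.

With a constant price, Q₁ = 1123.92/13.38 = 84.000 and Q₂ = 789.42/13.38 = 59.000 (equivalently, work directly with expenditure since P cancels).
Midpoint %ΔQ = (789.42 − 1123.92)/956.67 = -0.34965; midpoint %ΔI = (27200 − 33530)/30365 = -0.20846.
η = -0.34965 / -0.20846 = 1.677.

1.677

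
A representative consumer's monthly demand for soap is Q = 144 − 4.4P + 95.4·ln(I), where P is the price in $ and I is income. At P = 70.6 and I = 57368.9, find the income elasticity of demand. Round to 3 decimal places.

At P = 70.6, I = 57368.9: Q = 878.682.
Holding P constant, ∂Q/∂I = 95.4/I = 0.00166292.
η_I = (∂Q/∂I)·(I/Q) = 0.00166292 × (57368.9/878.682) = 0.109.

0.109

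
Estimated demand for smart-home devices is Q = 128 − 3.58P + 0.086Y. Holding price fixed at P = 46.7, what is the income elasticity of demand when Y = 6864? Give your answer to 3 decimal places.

At P = 46.7, Y = 6864: Q = 551.118.
Holding P constant, ∂Q/∂Y = 0.086.
η_Y = (∂Q/∂Y)·(Y/Q) = 0.086 × (6864/551.118) = 1.071.

1.071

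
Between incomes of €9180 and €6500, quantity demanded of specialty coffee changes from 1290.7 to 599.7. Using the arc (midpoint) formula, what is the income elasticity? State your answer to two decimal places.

2.14

ΔQ = 599.7 − 1290.7 = -691; midpoint Q̄ = (1290.7 + 599.7)/2 = 945.2.
ΔI = 6500 − 9180 = -2680; midpoint Ī = (9180 + 6500)/2 = 7840.
η = (ΔQ/Q̄) ÷ (ΔI/Ī) = (-691/945.2) ÷ (-2680/7840) = 2.14.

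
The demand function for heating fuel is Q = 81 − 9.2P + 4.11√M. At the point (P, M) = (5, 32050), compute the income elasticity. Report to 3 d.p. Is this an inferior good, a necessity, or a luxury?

0.477 (necessity)

At P = 5, M = 32050: Q = 770.793.
Holding P constant, ∂Q/∂M = 4.11/(2√M) = 0.0114788.
η_M = (∂Q/∂M)·(M/Q) = 0.0114788 × (32050/770.793) = 0.477.
Since 0 < η < 1, this is a necessity.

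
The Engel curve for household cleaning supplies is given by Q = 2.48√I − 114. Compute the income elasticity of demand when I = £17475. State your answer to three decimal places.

0.767

At I = 17475: Q = 213.839.
dQ/dI = 2.48/(2√I) = 0.00938022 at this income.
η = (dQ/dI)·(I/Q) = 0.00938022 × (17475/213.839) = 0.767.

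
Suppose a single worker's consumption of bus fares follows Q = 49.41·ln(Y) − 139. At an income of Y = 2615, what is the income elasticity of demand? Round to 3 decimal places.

0.198

At Y = 2615: Q = 249.808.
dQ/dY = 49.41/Y = 0.0188948 at this income.
η = (dQ/dY)·(Y/Q) = 0.0188948 × (2615/249.808) = 0.198.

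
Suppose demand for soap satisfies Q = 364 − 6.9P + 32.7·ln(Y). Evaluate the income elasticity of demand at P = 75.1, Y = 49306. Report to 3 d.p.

0.164

At P = 75.1, Y = 49306: Q = 199.160.
Holding P constant, ∂Q/∂Y = 32.7/Y = 0.000663205.
η_Y = (∂Q/∂Y)·(Y/Q) = 0.000663205 × (49306/199.160) = 0.164.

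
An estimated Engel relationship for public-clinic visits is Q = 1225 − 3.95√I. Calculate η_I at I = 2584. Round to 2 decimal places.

At I = 2584: Q = 1024.209.
dQ/dI = -3.95/(2√I) = -0.0388527 at this income.
η = (dQ/dI)·(I/Q) = -0.0388527 × (2584/1024.209) = -0.10.

-0.10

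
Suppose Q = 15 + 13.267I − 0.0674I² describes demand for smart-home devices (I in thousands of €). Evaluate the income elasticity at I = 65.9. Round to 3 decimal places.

At I = 65.9: Q = 596.5899.
dQ/dI = 13.267 − 0.1348I = 4.38368.
η = (dQ/dI)·(I/Q) = 4.38368 × (65.9/596.5899) = 0.484.

0.484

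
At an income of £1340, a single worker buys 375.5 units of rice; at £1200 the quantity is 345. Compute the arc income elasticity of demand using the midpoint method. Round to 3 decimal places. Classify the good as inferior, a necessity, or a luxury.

0.768 (necessity)

ΔQ = 345 − 375.5 = -30.5; midpoint Q̄ = (375.5 + 345)/2 = 360.25.
ΔI = 1200 − 1340 = -140; midpoint Ī = (1340 + 1200)/2 = 1270.
η = (ΔQ/Q̄) ÷ (ΔI/Ī) = (-30.5/360.25) ÷ (-140/1270) = 0.768.
0 < η < 1 ⇒ necessity.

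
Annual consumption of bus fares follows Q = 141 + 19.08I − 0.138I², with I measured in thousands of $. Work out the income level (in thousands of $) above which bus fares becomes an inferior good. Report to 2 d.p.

dQ/dI = 19.08 − 0.276I.
The good is inferior where dQ/dI < 0. Setting dQ/dI = 0 gives I = 19.08 / 0.276 = 69.13.

69.13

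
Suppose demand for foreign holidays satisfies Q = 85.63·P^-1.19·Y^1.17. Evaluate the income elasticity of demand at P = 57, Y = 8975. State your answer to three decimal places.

1.170

For a multiplicative demand Q = A·P^α·Y^β, the income elasticity is β everywhere.
Here β = 1.17, so η = 1.170.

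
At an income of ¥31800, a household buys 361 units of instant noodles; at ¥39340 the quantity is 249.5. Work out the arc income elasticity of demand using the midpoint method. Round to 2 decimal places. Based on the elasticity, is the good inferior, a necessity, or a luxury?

-1.72 (inferior good)

ΔQ = 249.5 − 361 = -111.5; midpoint Q̄ = (361 + 249.5)/2 = 305.25.
ΔI = 39340 − 31800 = 7540; midpoint Ī = (31800 + 39340)/2 = 35570.
η = (ΔQ/Q̄) ÷ (ΔI/Ī) = (-111.5/305.25) ÷ (7540/35570) = -1.72.
η < 0 ⇒ inferior good.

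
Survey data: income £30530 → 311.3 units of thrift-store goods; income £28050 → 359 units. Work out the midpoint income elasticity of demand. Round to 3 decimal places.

-1.681

ΔQ = 359 − 311.3 = 47.7; midpoint Q̄ = (311.3 + 359)/2 = 335.15.
ΔI = 28050 − 30530 = -2480; midpoint Ī = (30530 + 28050)/2 = 29290.
η = (ΔQ/Q̄) ÷ (ΔI/Ī) = (47.7/335.15) ÷ (-2480/29290) = -1.681.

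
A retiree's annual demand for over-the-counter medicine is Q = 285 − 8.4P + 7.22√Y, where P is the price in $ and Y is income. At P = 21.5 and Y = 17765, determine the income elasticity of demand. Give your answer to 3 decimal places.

At P = 21.5, Y = 17765: Q = 1066.721.
Holding P constant, ∂Q/∂Y = 7.22/(2√Y) = 0.0270847.
η_Y = (∂Q/∂Y)·(Y/Q) = 0.0270847 × (17765/1066.721) = 0.451.

0.451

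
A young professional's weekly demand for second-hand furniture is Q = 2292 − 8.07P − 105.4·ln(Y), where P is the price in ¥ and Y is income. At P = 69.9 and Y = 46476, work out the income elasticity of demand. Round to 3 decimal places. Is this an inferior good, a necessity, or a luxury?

At P = 69.9, Y = 46476: Q = 595.206.
Holding P constant, ∂Q/∂Y = -105.4/Y = -0.00226784.
η_Y = (∂Q/∂Y)·(Y/Q) = -0.00226784 × (46476/595.206) = -0.177.
Since η < 0, this is an inferior good.

-0.177 (inferior good)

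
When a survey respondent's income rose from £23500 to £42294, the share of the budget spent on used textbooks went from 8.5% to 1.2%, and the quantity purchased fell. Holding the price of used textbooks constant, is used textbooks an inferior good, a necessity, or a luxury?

inferior good

Quantity demanded falls as income rises, so η < 0.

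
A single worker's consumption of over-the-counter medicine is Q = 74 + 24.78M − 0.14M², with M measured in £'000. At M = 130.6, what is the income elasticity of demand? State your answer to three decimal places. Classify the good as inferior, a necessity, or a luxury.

At M = 130.6: Q = 922.3776.
dQ/dM = 24.78 − 0.28M = -11.78800.
η = (dQ/dM)·(M/Q) = -11.78800 × (130.6/922.3776) = -1.669.
η < 0 ⇒ inferior good.

-1.669 (inferior good)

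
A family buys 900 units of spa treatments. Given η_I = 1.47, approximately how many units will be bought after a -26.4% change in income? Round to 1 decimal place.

%ΔQ ≈ η × %ΔI = 1.47 × (-26.4%) = -38.808%.
New Q ≈ 900 × (1 − 0.38808) = 550.7.

550.7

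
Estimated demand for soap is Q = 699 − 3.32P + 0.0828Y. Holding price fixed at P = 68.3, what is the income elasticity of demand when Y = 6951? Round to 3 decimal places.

At P = 68.3, Y = 6951: Q = 1047.787.
Holding P constant, ∂Q/∂Y = 0.0828.
η_Y = (∂Q/∂Y)·(Y/Q) = 0.0828 × (6951/1047.787) = 0.549.

0.549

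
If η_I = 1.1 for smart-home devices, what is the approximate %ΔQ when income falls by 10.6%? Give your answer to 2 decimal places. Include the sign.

-11.66%

%ΔQ ≈ η × %ΔI = 1.1 × (-10.6%) = -11.66%.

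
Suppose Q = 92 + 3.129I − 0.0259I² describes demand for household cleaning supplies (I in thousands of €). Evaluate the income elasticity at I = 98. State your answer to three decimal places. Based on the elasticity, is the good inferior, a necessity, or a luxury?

At I = 98: Q = 149.8984.
dQ/dI = 3.129 − 0.0518I = -1.94740.
η = (dQ/dI)·(I/Q) = -1.94740 × (98/149.8984) = -1.273.
η < 0 ⇒ inferior good.

-1.273 (inferior good)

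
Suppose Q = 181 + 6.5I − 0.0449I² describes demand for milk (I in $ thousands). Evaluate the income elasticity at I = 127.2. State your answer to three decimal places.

At I = 127.2: Q = 281.3252.
dQ/dI = 6.5 − 0.0898I = -4.92256.
η = (dQ/dI)·(I/Q) = -4.92256 × (127.2/281.3252) = -2.226.

-2.226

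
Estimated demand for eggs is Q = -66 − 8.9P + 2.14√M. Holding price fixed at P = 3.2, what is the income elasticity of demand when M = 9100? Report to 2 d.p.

At P = 3.2, M = 9100: Q = 109.663.
Holding P constant, ∂Q/∂M = 2.14/(2√M) = 0.0112166.
η_M = (∂Q/∂M)·(M/Q) = 0.0112166 × (9100/109.663) = 0.93.

0.93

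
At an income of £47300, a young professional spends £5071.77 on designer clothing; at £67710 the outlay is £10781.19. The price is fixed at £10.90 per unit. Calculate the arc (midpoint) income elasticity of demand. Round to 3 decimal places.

With a constant price, Q₁ = 5071.77/10.90 = 465.300 and Q₂ = 10781.19/10.90 = 989.100 (equivalently, work directly with expenditure since P cancels).
Midpoint %ΔQ = (10781.19 − 5071.77)/7926.48 = 0.72030; midpoint %ΔI = (67710 − 47300)/57505 = 0.35493.
η = 0.72030 / 0.35493 = 2.029.

2.029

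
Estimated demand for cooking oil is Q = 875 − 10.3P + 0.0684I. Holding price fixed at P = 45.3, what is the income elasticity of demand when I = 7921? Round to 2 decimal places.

At P = 45.3, I = 7921: Q = 950.206.
Holding P constant, ∂Q/∂I = 0.0684.
η_I = (∂Q/∂I)·(I/Q) = 0.0684 × (7921/950.206) = 0.57.

0.57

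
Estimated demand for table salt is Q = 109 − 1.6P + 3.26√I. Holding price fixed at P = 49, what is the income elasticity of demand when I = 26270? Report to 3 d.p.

At P = 49, I = 26270: Q = 558.982.
Holding P constant, ∂Q/∂I = 3.26/(2√I) = 0.0100567.
η_I = (∂Q/∂I)·(I/Q) = 0.0100567 × (26270/558.982) = 0.473.

0.473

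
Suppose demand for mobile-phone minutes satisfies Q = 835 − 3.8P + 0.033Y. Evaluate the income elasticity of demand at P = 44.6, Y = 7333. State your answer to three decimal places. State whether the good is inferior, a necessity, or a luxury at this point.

0.267 (necessity)

At P = 44.6, Y = 7333: Q = 907.509.
Holding P constant, ∂Q/∂Y = 0.033.
η_Y = (∂Q/∂Y)·(Y/Q) = 0.033 × (7333/907.509) = 0.267.
Since 0 < η < 1, this is a necessity.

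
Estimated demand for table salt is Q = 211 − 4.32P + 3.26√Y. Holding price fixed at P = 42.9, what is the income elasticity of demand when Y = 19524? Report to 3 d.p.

At P = 42.9, Y = 19524: Q = 481.186.
Holding P constant, ∂Q/∂Y = 3.26/(2√Y) = 0.0116655.
η_Y = (∂Q/∂Y)·(Y/Q) = 0.0116655 × (19524/481.186) = 0.473.

0.473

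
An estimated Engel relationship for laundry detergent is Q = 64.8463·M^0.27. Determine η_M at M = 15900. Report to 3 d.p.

For Q = A·M^β the income elasticity is constant and equal to β.
Here β = 0.27, so η = 0.270.

0.270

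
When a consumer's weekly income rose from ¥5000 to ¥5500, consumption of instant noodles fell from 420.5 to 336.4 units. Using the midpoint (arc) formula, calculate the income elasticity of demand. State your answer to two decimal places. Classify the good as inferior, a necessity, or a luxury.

-2.33 (inferior good)

ΔQ = 336.4 − 420.5 = -84.1; midpoint Q̄ = (420.5 + 336.4)/2 = 378.45.
ΔI = 5500 − 5000 = 500; midpoint Ī = (5000 + 5500)/2 = 5250.
η = (ΔQ/Q̄) ÷ (ΔI/Ī) = (-84.1/378.45) ÷ (500/5250) = -2.33.
η < 0 ⇒ inferior good.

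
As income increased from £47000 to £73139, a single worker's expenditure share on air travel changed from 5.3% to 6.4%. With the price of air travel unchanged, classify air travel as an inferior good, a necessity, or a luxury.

The budget share rises as income rises, so η > 1.

luxury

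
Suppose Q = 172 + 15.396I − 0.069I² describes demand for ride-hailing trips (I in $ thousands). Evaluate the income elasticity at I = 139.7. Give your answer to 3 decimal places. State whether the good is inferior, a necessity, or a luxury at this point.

-0.556 (inferior good)

At I = 139.7: Q = 976.2110.
dQ/dI = 15.396 − 0.138I = -3.88260.
η = (dQ/dI)·(I/Q) = -3.88260 × (139.7/976.2110) = -0.556.
η < 0 ⇒ inferior good.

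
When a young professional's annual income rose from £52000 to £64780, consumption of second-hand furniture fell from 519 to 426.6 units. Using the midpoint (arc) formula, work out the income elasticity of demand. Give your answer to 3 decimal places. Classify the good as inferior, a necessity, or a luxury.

-0.893 (inferior good)

ΔQ = 426.6 − 519 = -92.4; midpoint Q̄ = (519 + 426.6)/2 = 472.8.
ΔI = 64780 − 52000 = 12780; midpoint Ī = (52000 + 64780)/2 = 58390.
η = (ΔQ/Q̄) ÷ (ΔI/Ī) = (-92.4/472.8) ÷ (12780/58390) = -0.893.
η < 0 ⇒ inferior good.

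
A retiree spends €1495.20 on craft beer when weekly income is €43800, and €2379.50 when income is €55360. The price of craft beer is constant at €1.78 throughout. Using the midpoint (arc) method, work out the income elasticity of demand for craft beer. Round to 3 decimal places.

1.958

With a constant price, Q₁ = 1495.20/1.78 = 840.000 and Q₂ = 2379.50/1.78 = 1336.798 (equivalently, work directly with expenditure since P cancels).
Midpoint %ΔQ = (2379.50 − 1495.20)/1937.35 = 0.45645; midpoint %ΔI = (55360 − 43800)/49580 = 0.23316.
η = 0.45645 / 0.23316 = 1.958.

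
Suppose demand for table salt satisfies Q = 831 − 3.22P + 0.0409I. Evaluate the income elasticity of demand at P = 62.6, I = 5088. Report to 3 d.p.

0.248

At P = 62.6, I = 5088: Q = 837.527.
Holding P constant, ∂Q/∂I = 0.0409.
η_I = (∂Q/∂I)·(I/Q) = 0.0409 × (5088/837.527) = 0.248.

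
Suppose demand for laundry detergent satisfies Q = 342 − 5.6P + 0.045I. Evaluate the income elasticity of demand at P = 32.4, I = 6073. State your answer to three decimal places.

0.630

At P = 32.4, I = 6073: Q = 433.845.
Holding P constant, ∂Q/∂I = 0.045.
η_I = (∂Q/∂I)·(I/Q) = 0.045 × (6073/433.845) = 0.630.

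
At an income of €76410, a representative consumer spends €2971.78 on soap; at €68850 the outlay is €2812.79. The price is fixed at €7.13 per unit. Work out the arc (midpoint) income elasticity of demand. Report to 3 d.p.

With a constant price, Q₁ = 2971.78/7.13 = 416.799 and Q₂ = 2812.79/7.13 = 394.501 (equivalently, work directly with expenditure since P cancels).
Midpoint %ΔQ = (2812.79 − 2971.78)/2892.29 = -0.05497; midpoint %ΔI = (68850 − 76410)/72630 = -0.10409.
η = -0.05497 / -0.10409 = 0.528.

0.528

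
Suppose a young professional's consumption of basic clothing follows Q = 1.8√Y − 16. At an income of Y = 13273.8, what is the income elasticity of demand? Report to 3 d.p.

0.542

At Y = 13273.8: Q = 191.382.
dQ/dY = 1.8/(2√Y) = 0.00781169 at this income.
η = (dQ/dY)·(Y/Q) = 0.00781169 × (13273.8/191.382) = 0.542.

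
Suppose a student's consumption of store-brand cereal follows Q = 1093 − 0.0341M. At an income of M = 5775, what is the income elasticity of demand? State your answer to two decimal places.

At M = 5775: Q = 896.073.
dQ/dM = −0.0341.
η = (dQ/dM)·(M/Q) = -0.0341 × (5775/896.073) = -0.22.

-0.22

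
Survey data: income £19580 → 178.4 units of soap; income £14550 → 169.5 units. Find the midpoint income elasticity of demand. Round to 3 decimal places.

ΔQ = 169.5 − 178.4 = -8.9; midpoint Q̄ = (178.4 + 169.5)/2 = 173.95.
ΔI = 14550 − 19580 = -5030; midpoint Ī = (19580 + 14550)/2 = 17065.
η = (ΔQ/Q̄) ÷ (ΔI/Ī) = (-8.9/173.95) ÷ (-5030/17065) = 0.174.

0.174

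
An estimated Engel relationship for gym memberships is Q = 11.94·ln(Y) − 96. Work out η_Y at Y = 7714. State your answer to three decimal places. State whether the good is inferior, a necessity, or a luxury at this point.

1.098 (luxury)

At Y = 7714: Q = 10.872.
dQ/dY = 11.94/Y = 0.00154784 at this income.
η = (dQ/dY)·(Y/Q) = 0.00154784 × (7714/10.872) = 1.098.
Since η > 1, the good is a luxury.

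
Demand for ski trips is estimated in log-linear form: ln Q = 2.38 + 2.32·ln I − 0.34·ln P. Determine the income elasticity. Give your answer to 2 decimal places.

In a log-linear demand, the coefficient on ln I is the income elasticity.
So η = 2.32.

2.32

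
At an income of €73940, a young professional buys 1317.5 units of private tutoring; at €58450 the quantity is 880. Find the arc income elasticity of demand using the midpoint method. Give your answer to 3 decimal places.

1.702

ΔQ = 880 − 1317.5 = -437.5; midpoint Q̄ = (1317.5 + 880)/2 = 1098.75.
ΔI = 58450 − 73940 = -15490; midpoint Ī = (73940 + 58450)/2 = 66195.
η = (ΔQ/Q̄) ÷ (ΔI/Ī) = (-437.5/1098.75) ÷ (-15490/66195) = 1.702.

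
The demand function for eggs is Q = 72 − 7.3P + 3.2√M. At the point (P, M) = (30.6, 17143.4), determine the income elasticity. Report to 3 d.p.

At P = 30.6, M = 17143.4: Q = 267.605.
Holding P constant, ∂Q/∂M = 3.2/(2√M) = 0.01222.
η_M = (∂Q/∂M)·(M/Q) = 0.01222 × (17143.4/267.605) = 0.783.

0.783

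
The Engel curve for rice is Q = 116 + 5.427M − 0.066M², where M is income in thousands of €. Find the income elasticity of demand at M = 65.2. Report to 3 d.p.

-1.095

At M = 65.2: Q = 189.2718.
dQ/dM = 5.427 − 0.132M = -3.17940.
η = (dQ/dM)·(M/Q) = -3.17940 × (65.2/189.2718) = -1.095.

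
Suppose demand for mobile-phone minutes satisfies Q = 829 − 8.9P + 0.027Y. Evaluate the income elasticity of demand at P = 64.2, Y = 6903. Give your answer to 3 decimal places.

At P = 64.2, Y = 6903: Q = 444.001.
Holding P constant, ∂Q/∂Y = 0.027.
η_Y = (∂Q/∂Y)·(Y/Q) = 0.027 × (6903/444.001) = 0.420.

0.420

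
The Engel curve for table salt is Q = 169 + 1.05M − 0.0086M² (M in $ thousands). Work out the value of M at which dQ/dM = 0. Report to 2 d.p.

dQ/dM = 1.05 − 0.0172M.
The good is inferior where dQ/dM < 0. Setting dQ/dM = 0 gives M = 1.05 / 0.0172 = 61.05.

61.05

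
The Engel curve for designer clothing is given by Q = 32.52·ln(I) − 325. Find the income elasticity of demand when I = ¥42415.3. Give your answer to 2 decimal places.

At I = 42415.3: Q = 21.509.
dQ/dI = 32.52/I = 0.000766704 at this income.
η = (dQ/dI)·(I/Q) = 0.000766704 × (42415.3/21.509) = 1.51.

1.51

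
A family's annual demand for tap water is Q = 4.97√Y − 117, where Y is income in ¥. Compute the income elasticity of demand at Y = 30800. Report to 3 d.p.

At Y = 30800: Q = 755.231.
dQ/dY = 4.97/(2√Y) = 0.0141596 at this income.
η = (dQ/dY)·(Y/Q) = 0.0141596 × (30800/755.231) = 0.577.

0.577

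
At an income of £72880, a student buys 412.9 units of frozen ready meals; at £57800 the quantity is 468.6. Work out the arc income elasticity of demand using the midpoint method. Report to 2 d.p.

ΔQ = 468.6 − 412.9 = 55.7; midpoint Q̄ = (412.9 + 468.6)/2 = 440.75.
ΔI = 57800 − 72880 = -15080; midpoint Ī = (72880 + 57800)/2 = 65340.
η = (ΔQ/Q̄) ÷ (ΔI/Ī) = (55.7/440.75) ÷ (-15080/65340) = -0.55.

-0.55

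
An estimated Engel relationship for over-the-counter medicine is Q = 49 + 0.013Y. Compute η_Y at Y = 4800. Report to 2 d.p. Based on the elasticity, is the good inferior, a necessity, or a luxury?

0.56 (necessity)

At Y = 4800: Q = 111.400.
dQ/dY = 0.013.
η = (dQ/dY)·(Y/Q) = 0.013 × (4800/111.400) = 0.56.
Since 0 < η < 1, the good is a necessity.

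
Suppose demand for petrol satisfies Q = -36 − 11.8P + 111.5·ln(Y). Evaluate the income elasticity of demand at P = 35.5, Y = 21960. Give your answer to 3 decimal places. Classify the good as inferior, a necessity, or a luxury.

At P = 35.5, Y = 21960: Q = 659.763.
Holding P constant, ∂Q/∂Y = 111.5/Y = 0.00507741.
η_Y = (∂Q/∂Y)·(Y/Q) = 0.00507741 × (21960/659.763) = 0.169.
Since 0 < η < 1, this is a necessity.

0.169 (necessity)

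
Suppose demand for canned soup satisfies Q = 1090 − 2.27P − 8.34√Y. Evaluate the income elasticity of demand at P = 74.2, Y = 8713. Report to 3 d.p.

-2.720

At P = 74.2, Y = 8713: Q = 143.082.
Holding P constant, ∂Q/∂Y = -8.34/(2√Y) = -0.0446737.
η_Y = (∂Q/∂Y)·(Y/Q) = -0.0446737 × (8713/143.082) = -2.720.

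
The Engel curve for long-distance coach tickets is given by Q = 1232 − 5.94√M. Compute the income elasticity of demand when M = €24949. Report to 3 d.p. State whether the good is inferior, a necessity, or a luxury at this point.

At M = 24949: Q = 293.762.
dQ/dM = -5.94/(2√M) = -0.0188031 at this income.
η = (dQ/dM)·(M/Q) = -0.0188031 × (24949/293.762) = -1.597.
Since η < 0, the good is an inferior good.

-1.597 (inferior good)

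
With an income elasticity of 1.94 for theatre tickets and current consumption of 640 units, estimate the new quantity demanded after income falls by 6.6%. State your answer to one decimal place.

%ΔQ ≈ η × %ΔI = 1.94 × (-6.6%) = -12.804%.
New Q ≈ 640 × (1 − 0.12804) = 558.1.

558.1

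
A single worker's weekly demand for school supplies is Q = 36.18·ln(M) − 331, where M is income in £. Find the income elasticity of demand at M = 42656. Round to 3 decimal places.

0.661

At M = 42656: Q = 54.712.
dQ/dM = 36.18/M = 0.000848181 at this income.
η = (dQ/dM)·(M/Q) = 0.000848181 × (42656/54.712) = 0.661.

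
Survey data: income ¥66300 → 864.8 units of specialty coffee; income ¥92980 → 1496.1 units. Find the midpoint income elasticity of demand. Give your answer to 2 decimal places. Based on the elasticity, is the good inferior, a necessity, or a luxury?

ΔQ = 1496.1 − 864.8 = 631.3; midpoint Q̄ = (864.8 + 1496.1)/2 = 1180.45.
ΔI = 92980 − 66300 = 26680; midpoint Ī = (66300 + 92980)/2 = 79640.
η = (ΔQ/Q̄) ÷ (ΔI/Ī) = (631.3/1180.45) ÷ (26680/79640) = 1.60.
η > 1 ⇒ luxury.

1.60 (luxury)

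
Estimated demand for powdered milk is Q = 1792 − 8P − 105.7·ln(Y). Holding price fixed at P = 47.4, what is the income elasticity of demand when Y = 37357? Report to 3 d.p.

At P = 47.4, Y = 37357: Q = 299.961.
Holding P constant, ∂Q/∂Y = -105.7/Y = -0.00282946.
η_Y = (∂Q/∂Y)·(Y/Q) = -0.00282946 × (37357/299.961) = -0.352.

-0.352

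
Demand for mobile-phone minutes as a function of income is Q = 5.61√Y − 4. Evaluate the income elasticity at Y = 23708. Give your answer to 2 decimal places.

At Y = 23708: Q = 859.794.
dQ/dY = 5.61/(2√Y) = 0.0182174 at this income.
η = (dQ/dY)·(Y/Q) = 0.0182174 × (23708/859.794) = 0.50.

0.50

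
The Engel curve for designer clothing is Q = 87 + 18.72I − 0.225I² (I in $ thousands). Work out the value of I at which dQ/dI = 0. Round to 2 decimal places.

41.60

dQ/dI = 18.72 − 0.45I.
The good is inferior where dQ/dI < 0. Setting dQ/dI = 0 gives I = 18.72 / 0.45 = 41.60.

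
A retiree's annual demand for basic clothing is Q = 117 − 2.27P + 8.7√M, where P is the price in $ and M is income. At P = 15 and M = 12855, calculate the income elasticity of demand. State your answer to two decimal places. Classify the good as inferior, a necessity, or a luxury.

At P = 15, M = 12855: Q = 1069.355.
Holding P constant, ∂Q/∂M = 8.7/(2√M) = 0.0383666.
η_M = (∂Q/∂M)·(M/Q) = 0.0383666 × (12855/1069.355) = 0.46.
Since 0 < η < 1, this is a necessity.

0.46 (necessity)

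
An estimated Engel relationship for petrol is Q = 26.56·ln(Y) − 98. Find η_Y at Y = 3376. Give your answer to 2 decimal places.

0.23

At Y = 3376: Q = 117.785.
dQ/dY = 26.56/Y = 0.0078673 at this income.
η = (dQ/dY)·(Y/Q) = 0.0078673 × (3376/117.785) = 0.23.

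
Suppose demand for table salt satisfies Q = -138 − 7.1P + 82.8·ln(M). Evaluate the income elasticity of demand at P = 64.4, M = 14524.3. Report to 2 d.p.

0.42

At P = 64.4, M = 14524.3: Q = 198.280.
Holding P constant, ∂Q/∂M = 82.8/M = 0.00570079.
η_M = (∂Q/∂M)·(M/Q) = 0.00570079 × (14524.3/198.280) = 0.42.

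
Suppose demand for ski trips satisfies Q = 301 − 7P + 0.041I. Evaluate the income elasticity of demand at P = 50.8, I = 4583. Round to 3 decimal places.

1.410

At P = 50.8, I = 4583: Q = 133.303.
Holding P constant, ∂Q/∂I = 0.041.
η_I = (∂Q/∂I)·(I/Q) = 0.041 × (4583/133.303) = 1.410.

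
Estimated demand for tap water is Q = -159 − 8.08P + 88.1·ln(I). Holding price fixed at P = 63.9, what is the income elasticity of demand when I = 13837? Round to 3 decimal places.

At P = 63.9, I = 13837: Q = 164.730.
Holding P constant, ∂Q/∂I = 88.1/I = 0.00636699.
η_I = (∂Q/∂I)·(I/Q) = 0.00636699 × (13837/164.730) = 0.535.

0.535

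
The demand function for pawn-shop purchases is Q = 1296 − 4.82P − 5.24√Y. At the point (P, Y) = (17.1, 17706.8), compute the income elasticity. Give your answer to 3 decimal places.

At P = 17.1, Y = 17706.8: Q = 516.307.
Holding P constant, ∂Q/∂Y = -5.24/(2√Y) = -0.0196893.
η_Y = (∂Q/∂Y)·(Y/Q) = -0.0196893 × (17706.8/516.307) = -0.675.

-0.675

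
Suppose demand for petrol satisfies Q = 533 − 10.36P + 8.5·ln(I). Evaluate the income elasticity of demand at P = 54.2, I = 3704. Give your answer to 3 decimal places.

0.206

At P = 54.2, I = 3704: Q = 41.334.
Holding P constant, ∂Q/∂I = 8.5/I = 0.00229482.
η_I = (∂Q/∂I)·(I/Q) = 0.00229482 × (3704/41.334) = 0.206.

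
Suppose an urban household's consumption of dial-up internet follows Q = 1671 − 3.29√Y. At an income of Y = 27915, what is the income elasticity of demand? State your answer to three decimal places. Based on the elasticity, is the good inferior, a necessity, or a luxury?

At Y = 27915: Q = 1121.314.
dQ/dY = -3.29/(2√Y) = -0.00984571 at this income.
η = (dQ/dY)·(Y/Q) = -0.00984571 × (27915/1121.314) = -0.245.
Since η < 0, the good is an inferior good.

-0.245 (inferior good)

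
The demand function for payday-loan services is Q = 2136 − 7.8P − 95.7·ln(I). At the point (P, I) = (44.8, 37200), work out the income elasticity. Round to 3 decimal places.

-0.123

At P = 44.8, I = 37200: Q = 779.407.
Holding P constant, ∂Q/∂I = -95.7/I = -0.00257258.
η_I = (∂Q/∂I)·(I/Q) = -0.00257258 × (37200/779.407) = -0.123.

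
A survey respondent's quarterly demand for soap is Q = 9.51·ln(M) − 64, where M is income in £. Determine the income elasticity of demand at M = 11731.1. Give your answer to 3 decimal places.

0.379

At M = 11731.1: Q = 25.109.
dQ/dM = 9.51/M = 0.000810666 at this income.
η = (dQ/dM)·(M/Q) = 0.000810666 × (11731.1/25.109) = 0.379.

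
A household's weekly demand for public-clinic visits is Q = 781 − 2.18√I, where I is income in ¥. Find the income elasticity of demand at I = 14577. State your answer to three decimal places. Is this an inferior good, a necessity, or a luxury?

-0.254 (inferior good)

At I = 14577: Q = 517.797.
dQ/dI = -2.18/(2√I) = -0.00902802 at this income.
η = (dQ/dI)·(I/Q) = -0.00902802 × (14577/517.797) = -0.254.
Since η < 0, the good is an inferior good.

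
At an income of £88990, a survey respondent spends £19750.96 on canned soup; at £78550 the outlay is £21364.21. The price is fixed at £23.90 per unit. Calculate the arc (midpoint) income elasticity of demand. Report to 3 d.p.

-0.630

With a constant price, Q₁ = 19750.96/23.90 = 826.400 and Q₂ = 21364.21/23.90 = 893.900 (equivalently, work directly with expenditure since P cancels).
Midpoint %ΔQ = (21364.21 − 19750.96)/20557.59 = 0.07847; midpoint %ΔI = (78550 − 88990)/83770 = -0.12463.
η = 0.07847 / -0.12463 = -0.630.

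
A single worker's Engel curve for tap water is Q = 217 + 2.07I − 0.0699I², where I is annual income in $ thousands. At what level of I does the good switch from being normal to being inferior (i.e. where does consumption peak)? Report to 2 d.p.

14.81

dQ/dI = 2.07 − 0.1398I.
The good is inferior where dQ/dI < 0. Setting dQ/dI = 0 gives I = 2.07 / 0.1398 = 14.81.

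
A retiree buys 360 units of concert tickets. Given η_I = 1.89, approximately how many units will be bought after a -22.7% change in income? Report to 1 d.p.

205.5

%ΔQ ≈ η × %ΔI = 1.89 × (-22.7%) = -42.903%.
New Q ≈ 360 × (1 − 0.42903) = 205.5.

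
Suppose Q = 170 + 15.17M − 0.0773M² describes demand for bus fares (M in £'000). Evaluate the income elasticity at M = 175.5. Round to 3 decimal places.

At M = 175.5: Q = 451.4757.
dQ/dM = 15.17 − 0.1546M = -11.96230.
η = (dQ/dM)·(M/Q) = -11.96230 × (175.5/451.4757) = -4.650.

-4.650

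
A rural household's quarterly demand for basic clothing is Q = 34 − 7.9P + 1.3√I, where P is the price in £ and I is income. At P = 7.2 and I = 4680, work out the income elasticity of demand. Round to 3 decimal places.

At P = 7.2, I = 4680: Q = 66.054.
Holding P constant, ∂Q/∂I = 1.3/(2√I) = 0.00950146.
η_I = (∂Q/∂I)·(I/Q) = 0.00950146 × (4680/66.054) = 0.673.

0.673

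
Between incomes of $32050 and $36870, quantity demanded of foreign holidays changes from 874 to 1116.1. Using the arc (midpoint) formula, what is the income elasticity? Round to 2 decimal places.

1.74

ΔQ = 1116.1 − 874 = 242.1; midpoint Q̄ = (874 + 1116.1)/2 = 995.05.
ΔI = 36870 − 32050 = 4820; midpoint Ī = (32050 + 36870)/2 = 34460.
η = (ΔQ/Q̄) ÷ (ΔI/Ī) = (242.1/995.05) ÷ (4820/34460) = 1.74.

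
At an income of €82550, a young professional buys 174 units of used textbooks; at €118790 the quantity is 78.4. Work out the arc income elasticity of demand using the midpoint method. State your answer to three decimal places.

-2.104

ΔQ = 78.4 − 174 = -95.6; midpoint Q̄ = (174 + 78.4)/2 = 126.2.
ΔI = 118790 − 82550 = 36240; midpoint Ī = (82550 + 118790)/2 = 100670.
η = (ΔQ/Q̄) ÷ (ΔI/Ī) = (-95.6/126.2) ÷ (36240/100670) = -2.104.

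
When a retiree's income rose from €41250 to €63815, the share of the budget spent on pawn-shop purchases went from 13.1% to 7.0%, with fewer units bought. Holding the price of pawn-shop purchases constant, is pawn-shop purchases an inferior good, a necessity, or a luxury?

Quantity demanded falls as income rises, so η < 0.

inferior good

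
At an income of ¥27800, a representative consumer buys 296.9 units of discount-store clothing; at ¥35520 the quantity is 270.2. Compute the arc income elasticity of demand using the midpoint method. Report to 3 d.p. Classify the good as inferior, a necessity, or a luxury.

-0.386 (inferior good)

ΔQ = 270.2 − 296.9 = -26.7; midpoint Q̄ = (296.9 + 270.2)/2 = 283.55.
ΔI = 35520 − 27800 = 7720; midpoint Ī = (27800 + 35520)/2 = 31660.
η = (ΔQ/Q̄) ÷ (ΔI/Ī) = (-26.7/283.55) ÷ (7720/31660) = -0.386.
η < 0 ⇒ inferior good.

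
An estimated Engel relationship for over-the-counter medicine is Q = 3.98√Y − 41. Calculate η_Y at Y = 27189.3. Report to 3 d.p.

0.533

At Y = 27189.3: Q = 615.269.
dQ/dY = 3.98/(2√Y) = 0.0120685 at this income.
η = (dQ/dY)·(Y/Q) = 0.0120685 × (27189.3/615.269) = 0.533.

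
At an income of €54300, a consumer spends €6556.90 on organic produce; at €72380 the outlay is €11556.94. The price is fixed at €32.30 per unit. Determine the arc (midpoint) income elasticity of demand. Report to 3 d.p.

1.934

With a constant price, Q₁ = 6556.90/32.30 = 203.000 and Q₂ = 11556.94/32.30 = 357.800 (equivalently, work directly with expenditure since P cancels).
Midpoint %ΔQ = (11556.94 − 6556.90)/9056.92 = 0.55207; midpoint %ΔI = (72380 − 54300)/63340 = 0.28544.
η = 0.55207 / 0.28544 = 1.934.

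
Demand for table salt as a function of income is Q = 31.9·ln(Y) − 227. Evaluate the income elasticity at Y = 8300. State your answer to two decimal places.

0.52

At Y = 8300: Q = 60.866.
dQ/dY = 31.9/Y = 0.00384337 at this income.
η = (dQ/dY)·(Y/Q) = 0.00384337 × (8300/60.866) = 0.52.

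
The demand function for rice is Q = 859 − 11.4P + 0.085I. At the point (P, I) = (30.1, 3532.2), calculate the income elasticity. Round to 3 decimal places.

0.368

At P = 30.1, I = 3532.2: Q = 816.097.
Holding P constant, ∂Q/∂I = 0.085.
η_I = (∂Q/∂I)·(I/Q) = 0.085 × (3532.2/816.097) = 0.368.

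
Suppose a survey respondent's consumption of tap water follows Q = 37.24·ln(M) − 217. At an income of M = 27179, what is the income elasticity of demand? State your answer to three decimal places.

0.228

At M = 27179: Q = 163.228.
dQ/dM = 37.24/M = 0.00137018 at this income.
η = (dQ/dM)·(M/Q) = 0.00137018 × (27179/163.228) = 0.228.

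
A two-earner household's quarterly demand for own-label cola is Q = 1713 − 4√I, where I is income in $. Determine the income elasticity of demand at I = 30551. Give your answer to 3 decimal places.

At I = 30551: Q = 1013.846.
dQ/dI = -4/(2√I) = -0.0114424 at this income.
η = (dQ/dI)·(I/Q) = -0.0114424 × (30551/1013.846) = -0.345.

-0.345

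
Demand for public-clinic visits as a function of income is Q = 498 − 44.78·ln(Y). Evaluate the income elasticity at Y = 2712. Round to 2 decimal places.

At Y = 2712: Q = 143.994.
dQ/dY = -44.78/Y = -0.0165118 at this income.
η = (dQ/dY)·(Y/Q) = -0.0165118 × (2712/143.994) = -0.31.

-0.31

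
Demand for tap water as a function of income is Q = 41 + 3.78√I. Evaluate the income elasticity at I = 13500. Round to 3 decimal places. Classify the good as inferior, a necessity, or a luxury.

0.457 (necessity)

At I = 13500: Q = 480.196.
dQ/dI = 3.78/(2√I) = 0.0162665 at this income.
η = (dQ/dI)·(I/Q) = 0.0162665 × (13500/480.196) = 0.457.
Since 0 < η < 1, the good is a necessity.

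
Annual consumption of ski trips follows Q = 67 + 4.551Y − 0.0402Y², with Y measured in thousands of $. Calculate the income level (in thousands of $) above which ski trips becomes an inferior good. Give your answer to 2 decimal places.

dQ/dY = 4.551 − 0.0804Y.
The good is inferior where dQ/dY < 0. Setting dQ/dY = 0 gives Y = 4.551 / 0.0804 = 56.60.

56.60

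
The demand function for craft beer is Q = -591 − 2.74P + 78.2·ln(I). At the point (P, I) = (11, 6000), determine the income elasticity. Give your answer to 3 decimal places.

At P = 11, I = 6000: Q = 59.162.
Holding P constant, ∂Q/∂I = 78.2/I = 0.0130333.
η_I = (∂Q/∂I)·(I/Q) = 0.0130333 × (6000/59.162) = 1.322.

1.322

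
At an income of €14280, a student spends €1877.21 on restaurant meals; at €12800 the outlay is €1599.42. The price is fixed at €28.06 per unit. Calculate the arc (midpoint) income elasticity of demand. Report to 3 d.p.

1.462

With a constant price, Q₁ = 1877.21/28.06 = 66.900 and Q₂ = 1599.42/28.06 = 57.000 (equivalently, work directly with expenditure since P cancels).
Midpoint %ΔQ = (1599.42 − 1877.21)/1738.32 = -0.15980; midpoint %ΔI = (12800 − 14280)/13540 = -0.10931.
η = -0.15980 / -0.10931 = 1.462.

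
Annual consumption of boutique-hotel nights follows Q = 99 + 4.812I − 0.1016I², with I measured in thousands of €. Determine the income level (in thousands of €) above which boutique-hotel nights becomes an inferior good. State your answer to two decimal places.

23.68

dQ/dI = 4.812 − 0.2032I.
The good is inferior where dQ/dI < 0. Setting dQ/dI = 0 gives I = 4.812 / 0.2032 = 23.68.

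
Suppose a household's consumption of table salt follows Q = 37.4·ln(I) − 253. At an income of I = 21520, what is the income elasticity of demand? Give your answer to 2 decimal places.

0.31

At I = 21520: Q = 120.130.
dQ/dI = 37.4/I = 0.00173792 at this income.
η = (dQ/dI)·(I/Q) = 0.00173792 × (21520/120.130) = 0.31.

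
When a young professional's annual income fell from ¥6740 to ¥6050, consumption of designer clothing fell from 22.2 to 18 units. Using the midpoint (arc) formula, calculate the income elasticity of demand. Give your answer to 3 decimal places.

ΔQ = 18 − 22.2 = -4.2; midpoint Q̄ = (22.2 + 18)/2 = 20.1.
ΔI = 6050 − 6740 = -690; midpoint Ī = (6740 + 6050)/2 = 6395.
η = (ΔQ/Q̄) ÷ (ΔI/Ī) = (-4.2/20.1) ÷ (-690/6395) = 1.937.

1.937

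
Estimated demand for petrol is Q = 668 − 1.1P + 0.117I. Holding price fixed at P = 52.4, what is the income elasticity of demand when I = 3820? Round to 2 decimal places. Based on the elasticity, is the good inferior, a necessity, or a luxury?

0.42 (necessity)

At P = 52.4, I = 3820: Q = 1057.300.
Holding P constant, ∂Q/∂I = 0.117.
η_I = (∂Q/∂I)·(I/Q) = 0.117 × (3820/1057.300) = 0.42.
Since 0 < η < 1, this is a necessity.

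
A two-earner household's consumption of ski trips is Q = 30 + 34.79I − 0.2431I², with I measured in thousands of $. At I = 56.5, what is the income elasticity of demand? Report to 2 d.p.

At I = 56.5: Q = 1219.5990.
dQ/dI = 34.79 − 0.4862I = 7.31970.
η = (dQ/dI)·(I/Q) = 7.31970 × (56.5/1219.5990) = 0.34.

0.34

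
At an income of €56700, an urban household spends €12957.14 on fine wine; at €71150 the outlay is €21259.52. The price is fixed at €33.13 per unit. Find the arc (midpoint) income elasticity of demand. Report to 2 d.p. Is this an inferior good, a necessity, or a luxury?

With a constant price, Q₁ = 12957.14/33.13 = 391.100 and Q₂ = 21259.52/33.13 = 641.700 (equivalently, work directly with expenditure since P cancels).
Midpoint %ΔQ = (21259.52 − 12957.14)/17108.33 = 0.48528; midpoint %ΔI = (71150 − 56700)/63925 = 0.22605.
η = 0.48528 / 0.22605 = 2.15.
η > 1 ⇒ luxury.

2.15 (luxury)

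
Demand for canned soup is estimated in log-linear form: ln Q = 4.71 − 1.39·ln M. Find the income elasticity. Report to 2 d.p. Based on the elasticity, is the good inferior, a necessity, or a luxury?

In a log-linear demand, the coefficient on ln M is the income elasticity.
So η = -1.39.
η < 0 ⇒ inferior good.

-1.39 (inferior good)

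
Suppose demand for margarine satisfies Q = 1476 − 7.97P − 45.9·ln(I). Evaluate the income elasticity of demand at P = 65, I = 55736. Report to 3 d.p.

At P = 65, I = 55736: Q = 456.337.
Holding P constant, ∂Q/∂I = -45.9/I = -0.000823525.
η_I = (∂Q/∂I)·(I/Q) = -0.000823525 × (55736/456.337) = -0.101.

-0.101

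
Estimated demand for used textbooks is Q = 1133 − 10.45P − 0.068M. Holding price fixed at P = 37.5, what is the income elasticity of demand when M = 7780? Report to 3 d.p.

-2.494

At P = 37.5, M = 7780: Q = 212.085.
Holding P constant, ∂Q/∂M = −0.068.
η_M = (∂Q/∂M)·(M/Q) = -0.068 × (7780/212.085) = -2.494.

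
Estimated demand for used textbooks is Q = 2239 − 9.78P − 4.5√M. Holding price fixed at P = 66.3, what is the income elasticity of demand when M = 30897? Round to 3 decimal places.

-0.495

At P = 66.3, M = 30897: Q = 799.597.
Holding P constant, ∂Q/∂M = -4.5/(2√M) = -0.0128004.
η_M = (∂Q/∂M)·(M/Q) = -0.0128004 × (30897/799.597) = -0.495.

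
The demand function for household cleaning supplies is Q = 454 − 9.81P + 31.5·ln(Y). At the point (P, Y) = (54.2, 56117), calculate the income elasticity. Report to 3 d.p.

0.118

At P = 54.2, Y = 56117: Q = 266.757.
Holding P constant, ∂Q/∂Y = 31.5/Y = 0.000561327.
η_Y = (∂Q/∂Y)·(Y/Q) = 0.000561327 × (56117/266.757) = 0.118.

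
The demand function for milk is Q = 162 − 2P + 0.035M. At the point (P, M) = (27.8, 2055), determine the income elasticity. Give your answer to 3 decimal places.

0.403

At P = 27.8, M = 2055: Q = 178.325.
Holding P constant, ∂Q/∂M = 0.035.
η_M = (∂Q/∂M)·(M/Q) = 0.035 × (2055/178.325) = 0.403.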